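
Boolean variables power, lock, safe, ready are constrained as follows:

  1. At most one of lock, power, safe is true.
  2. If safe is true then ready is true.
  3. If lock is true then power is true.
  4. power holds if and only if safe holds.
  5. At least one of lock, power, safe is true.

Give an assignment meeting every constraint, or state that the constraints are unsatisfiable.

Case safe = True:
  (1) with safe=T forces lock = False.
  (1) with safe=T forces power = False.
  Constraint (4) is violated (power=F, safe=T) — contradiction.
Case safe = False:
  (4) with safe=F forces power = False.
  (3) with power=F forces lock = False.
  Constraint (5) is violated (lock=F, power=F, safe=F) — contradiction.
Both cases fail — unsatisfiable.

UNSATISFIABLE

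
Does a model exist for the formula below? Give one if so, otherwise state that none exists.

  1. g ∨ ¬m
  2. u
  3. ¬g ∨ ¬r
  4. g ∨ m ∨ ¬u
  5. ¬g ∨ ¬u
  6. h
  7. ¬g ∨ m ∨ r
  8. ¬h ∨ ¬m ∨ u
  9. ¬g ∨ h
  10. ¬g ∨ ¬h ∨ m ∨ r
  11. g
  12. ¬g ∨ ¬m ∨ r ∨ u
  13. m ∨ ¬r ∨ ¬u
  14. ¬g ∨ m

UNSATISFIABLE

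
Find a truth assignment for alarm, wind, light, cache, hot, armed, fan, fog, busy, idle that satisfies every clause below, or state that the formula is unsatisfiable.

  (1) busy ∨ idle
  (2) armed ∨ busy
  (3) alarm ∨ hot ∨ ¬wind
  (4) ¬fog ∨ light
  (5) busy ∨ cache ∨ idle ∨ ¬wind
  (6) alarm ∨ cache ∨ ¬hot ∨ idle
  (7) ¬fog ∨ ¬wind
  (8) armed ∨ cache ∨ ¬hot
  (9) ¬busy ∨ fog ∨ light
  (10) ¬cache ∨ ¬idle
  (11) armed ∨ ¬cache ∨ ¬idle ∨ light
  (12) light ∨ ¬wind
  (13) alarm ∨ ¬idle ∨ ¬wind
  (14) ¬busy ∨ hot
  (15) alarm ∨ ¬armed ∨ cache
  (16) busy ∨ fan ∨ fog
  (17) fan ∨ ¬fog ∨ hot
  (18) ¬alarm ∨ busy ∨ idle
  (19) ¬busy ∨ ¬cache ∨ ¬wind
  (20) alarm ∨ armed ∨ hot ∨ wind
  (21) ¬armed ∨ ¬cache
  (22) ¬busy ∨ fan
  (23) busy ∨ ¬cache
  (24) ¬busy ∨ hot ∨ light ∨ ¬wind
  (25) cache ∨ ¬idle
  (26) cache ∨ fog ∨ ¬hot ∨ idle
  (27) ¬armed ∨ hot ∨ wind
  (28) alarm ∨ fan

Set alarm = False.
  then (alarm ∨ fan) forces fan = True.
Set wind = False.
Set light = True.
Set cache = True.
  then (¬cache ∨ ¬idle) forces idle = False.
  then (¬armed ∨ ¬cache) forces armed = False.
  then (busy ∨ ¬cache) forces busy = True.
  then (¬busy ∨ hot) forces hot = True.
Set fog = False.
All clauses satisfied.

alarm = False; wind = False; light = True; cache = True; hot = True; armed = False; fan = True; fog = False; busy = True; idle = False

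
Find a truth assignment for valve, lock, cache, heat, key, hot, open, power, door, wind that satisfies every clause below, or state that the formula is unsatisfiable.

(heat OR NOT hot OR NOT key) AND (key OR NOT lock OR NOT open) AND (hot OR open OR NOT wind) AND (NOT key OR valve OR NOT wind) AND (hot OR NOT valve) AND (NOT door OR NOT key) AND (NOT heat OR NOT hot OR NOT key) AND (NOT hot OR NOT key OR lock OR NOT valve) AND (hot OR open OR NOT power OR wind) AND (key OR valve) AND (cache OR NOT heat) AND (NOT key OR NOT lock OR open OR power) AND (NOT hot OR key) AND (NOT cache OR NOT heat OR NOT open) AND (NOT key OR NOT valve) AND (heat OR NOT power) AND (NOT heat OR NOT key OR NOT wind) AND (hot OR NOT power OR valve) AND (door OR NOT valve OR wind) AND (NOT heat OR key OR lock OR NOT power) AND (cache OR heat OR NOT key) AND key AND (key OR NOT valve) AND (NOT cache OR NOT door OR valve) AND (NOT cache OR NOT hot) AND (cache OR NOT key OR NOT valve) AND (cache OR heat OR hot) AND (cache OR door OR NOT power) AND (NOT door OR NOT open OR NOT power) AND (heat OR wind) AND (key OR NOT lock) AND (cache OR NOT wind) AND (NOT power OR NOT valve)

Unit clause (key) forces key = True.
In (NOT door OR NOT key) only NOT door is left, so door = False.
In (NOT key OR NOT valve) only NOT valve is left, so valve = False.
In (NOT key OR valve OR NOT wind) only NOT wind is left, so wind = False.
In (heat OR wind) only heat is left, so heat = True.
In (NOT heat OR NOT hot OR NOT key) only NOT hot is left, so hot = False.
In (cache OR NOT heat) only cache is left, so cache = True.
In (NOT cache OR NOT heat OR NOT open) only NOT open is left, so open = False.
In (hot OR NOT power OR valve) only NOT power is left, so power = False.
In (NOT key OR NOT lock OR open OR power) only NOT lock is left, so lock = False.
All clauses satisfied.

valve=F, lock=F, cache=T, heat=T, key=T, hot=F, open=F, power=F, door=F, wind=F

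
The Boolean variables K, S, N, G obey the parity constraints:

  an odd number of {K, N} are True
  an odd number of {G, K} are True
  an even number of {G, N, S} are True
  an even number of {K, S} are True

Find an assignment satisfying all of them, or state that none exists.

K = False, S = False, N = True, G = True

{K, N}: 1 true → odd ✓
{G, K}: 1 true → odd ✓
{G, N, S}: 2 true → even ✓
{K, S}: 0 true → even ✓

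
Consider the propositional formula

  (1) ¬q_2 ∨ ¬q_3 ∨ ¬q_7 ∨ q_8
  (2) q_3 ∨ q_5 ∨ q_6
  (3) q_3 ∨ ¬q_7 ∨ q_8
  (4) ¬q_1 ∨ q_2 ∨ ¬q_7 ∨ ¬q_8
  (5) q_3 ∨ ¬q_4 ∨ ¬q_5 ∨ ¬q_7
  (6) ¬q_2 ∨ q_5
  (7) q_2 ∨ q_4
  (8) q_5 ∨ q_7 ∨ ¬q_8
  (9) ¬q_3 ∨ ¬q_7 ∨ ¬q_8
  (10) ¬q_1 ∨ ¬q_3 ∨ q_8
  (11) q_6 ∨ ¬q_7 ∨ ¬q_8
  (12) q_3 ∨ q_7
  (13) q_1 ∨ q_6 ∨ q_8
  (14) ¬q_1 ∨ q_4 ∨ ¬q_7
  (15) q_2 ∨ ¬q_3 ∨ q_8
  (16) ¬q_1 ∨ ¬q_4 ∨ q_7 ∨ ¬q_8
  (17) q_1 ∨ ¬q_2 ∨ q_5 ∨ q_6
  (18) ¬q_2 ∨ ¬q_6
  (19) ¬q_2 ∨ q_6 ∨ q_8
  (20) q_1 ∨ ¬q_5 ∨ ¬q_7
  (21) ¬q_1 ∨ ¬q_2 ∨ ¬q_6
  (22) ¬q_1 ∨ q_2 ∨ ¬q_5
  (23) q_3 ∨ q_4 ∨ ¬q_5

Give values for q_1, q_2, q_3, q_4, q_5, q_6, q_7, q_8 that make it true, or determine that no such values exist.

q_1=F, q_2=F, q_3=T, q_4=T, q_5=T, q_6=T, q_7=F, q_8=T

Set q_1 = False.
Set q_2 = False.
  then (q_2 ∨ q_4) forces q_4 = True.
Set q_3 = True.
  then (q_2 ∨ ¬q_3 ∨ q_8) forces q_8 = True.
  then (¬q_3 ∨ ¬q_7 ∨ ¬q_8) forces q_7 = False.
  then (q_5 ∨ q_7 ∨ ¬q_8) forces q_5 = True.
Set q_6 = True.
All clauses satisfied.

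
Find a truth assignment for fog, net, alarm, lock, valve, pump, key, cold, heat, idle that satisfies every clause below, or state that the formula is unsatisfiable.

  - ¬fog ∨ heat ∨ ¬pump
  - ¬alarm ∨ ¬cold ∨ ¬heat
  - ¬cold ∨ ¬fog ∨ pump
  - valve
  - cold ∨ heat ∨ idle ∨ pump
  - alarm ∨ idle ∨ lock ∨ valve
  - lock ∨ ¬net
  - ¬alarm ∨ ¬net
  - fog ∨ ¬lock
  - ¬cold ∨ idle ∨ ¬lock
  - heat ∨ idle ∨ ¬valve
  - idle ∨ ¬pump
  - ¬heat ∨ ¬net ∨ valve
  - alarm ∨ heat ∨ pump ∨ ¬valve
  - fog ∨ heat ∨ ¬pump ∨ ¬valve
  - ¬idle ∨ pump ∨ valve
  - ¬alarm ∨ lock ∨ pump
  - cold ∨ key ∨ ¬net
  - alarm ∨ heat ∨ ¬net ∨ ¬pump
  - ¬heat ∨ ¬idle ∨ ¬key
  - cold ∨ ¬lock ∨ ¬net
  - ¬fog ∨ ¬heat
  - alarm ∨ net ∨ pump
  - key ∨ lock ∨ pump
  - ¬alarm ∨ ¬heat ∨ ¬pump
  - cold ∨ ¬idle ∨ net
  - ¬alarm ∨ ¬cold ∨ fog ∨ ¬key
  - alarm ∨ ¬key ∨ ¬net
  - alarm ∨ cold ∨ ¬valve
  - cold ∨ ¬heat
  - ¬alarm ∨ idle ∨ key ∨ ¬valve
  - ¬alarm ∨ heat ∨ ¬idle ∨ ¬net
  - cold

fog = False, net = False, alarm = False, lock = False, valve = True, pump = True, key = False, cold = True, heat = True, idle = True

Unit clause (valve) forces valve = True.
Unit clause (cold) forces cold = True.
Try fog = True:
  (¬cold ∨ ¬fog ∨ pump) forces pump = True.
  (¬fog ∨ heat ∨ ¬pump) forces heat = True.
  clause (¬fog ∨ ¬heat) is falsified — backtrack.
So fog = False.
  then (fog ∨ ¬lock) forces lock = False.
  then (lock ∨ ¬net) forces net = False.
Set alarm = False.
  then (alarm ∨ net ∨ pump) forces pump = True.
  then (idle ∨ ¬pump) forces idle = True.
  then (fog ∨ heat ∨ ¬pump ∨ ¬valve) forces heat = True.
  then (¬heat ∨ ¬idle ∨ ¬key) forces key = False.
All clauses satisfied.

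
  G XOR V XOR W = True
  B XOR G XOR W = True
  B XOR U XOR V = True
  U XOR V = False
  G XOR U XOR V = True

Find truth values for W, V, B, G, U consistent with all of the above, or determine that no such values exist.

W=T, V=T, B=T, G=T, U=T

G XOR V XOR W = T XOR T XOR T = True ✓
B XOR G XOR W = T XOR T XOR T = True ✓
B XOR U XOR V = T XOR T XOR T = True ✓
U XOR V = T XOR T = False ✓
G XOR U XOR V = T XOR T XOR T = True ✓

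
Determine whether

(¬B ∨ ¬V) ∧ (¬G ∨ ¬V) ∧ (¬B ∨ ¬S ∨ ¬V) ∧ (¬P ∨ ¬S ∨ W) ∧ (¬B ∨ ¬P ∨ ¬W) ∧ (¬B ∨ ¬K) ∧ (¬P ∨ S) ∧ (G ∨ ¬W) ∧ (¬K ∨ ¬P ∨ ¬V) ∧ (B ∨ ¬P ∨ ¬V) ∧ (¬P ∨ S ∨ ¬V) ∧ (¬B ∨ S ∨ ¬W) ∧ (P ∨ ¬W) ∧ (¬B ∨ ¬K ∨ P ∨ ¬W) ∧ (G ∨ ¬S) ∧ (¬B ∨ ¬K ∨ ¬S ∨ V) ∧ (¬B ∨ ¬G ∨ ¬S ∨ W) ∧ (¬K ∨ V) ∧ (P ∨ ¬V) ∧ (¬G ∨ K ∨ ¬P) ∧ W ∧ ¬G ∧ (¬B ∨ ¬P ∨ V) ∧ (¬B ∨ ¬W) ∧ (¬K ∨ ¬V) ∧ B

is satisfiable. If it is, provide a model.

Case G = True:
  Clause (¬G) is falsified — contradiction.
Case G = False:
  (G ∨ ¬W) forces W = False.
  Clause (W) is falsified — contradiction.
Both cases fail, so the formula is unsatisfiable.

No satisfying assignment exists.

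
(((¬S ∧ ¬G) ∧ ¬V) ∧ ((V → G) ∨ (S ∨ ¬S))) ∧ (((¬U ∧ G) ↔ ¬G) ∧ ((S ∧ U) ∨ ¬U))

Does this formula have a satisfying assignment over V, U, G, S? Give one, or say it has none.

Unsatisfiable — no assignment works.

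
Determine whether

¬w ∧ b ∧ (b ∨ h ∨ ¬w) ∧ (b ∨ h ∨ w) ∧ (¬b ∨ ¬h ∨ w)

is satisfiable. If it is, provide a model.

Unit clause (¬w) forces w = False.
Unit clause (b) forces b = True.
In (¬b ∨ ¬h ∨ w) only ¬h is left, so h = False.
Check each clause:
  (¬w): ¬w holds.
  (b): b holds.
  (b ∨ h ∨ ¬w): b holds.
  (b ∨ h ∨ w): b holds.
  (¬b ∨ ¬h ∨ w): ¬h holds.
All clauses satisfied.

w = False; b = True; h = False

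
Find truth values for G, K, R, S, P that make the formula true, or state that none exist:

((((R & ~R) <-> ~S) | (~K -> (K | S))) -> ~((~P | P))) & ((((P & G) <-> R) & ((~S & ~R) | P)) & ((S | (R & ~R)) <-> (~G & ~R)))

G: True, K: False, R: True, S: False, P: True

  (((R & ~R) <-> ~S) | (~K -> (K | S))) -> ~((~P | P)) = True
    ((R & ~R) <-> ~S) | (~K -> (K | S)) = False
      (R & ~R) <-> ~S = False
        R & ~R = False
          ~R = False
        ~S = True
      ~K -> (K | S) = False
        ~K = True
        K | S = False
    ~((~P | P)) = False
      ~P | P = True
        ~P = False
  (((P & G) <-> R) & ((~S & ~R) | P)) & ((S | (R & ~R)) <-> (~G & ~R)) = True
    ((P & G) <-> R) & ((~S & ~R) | P) = True
      (P & G) <-> R = True
        P & G = True
      (~S & ~R) | P = True
        ~S & ~R = False
          ~S = True
          ~R = False
    (S | (R & ~R)) <-> (~G & ~R) = True
      S | (R & ~R) = False
        R & ~R = False
          ~R = False
      ~G & ~R = False
        ~G = False
        ~R = False
Both conjuncts True, so the formula holds.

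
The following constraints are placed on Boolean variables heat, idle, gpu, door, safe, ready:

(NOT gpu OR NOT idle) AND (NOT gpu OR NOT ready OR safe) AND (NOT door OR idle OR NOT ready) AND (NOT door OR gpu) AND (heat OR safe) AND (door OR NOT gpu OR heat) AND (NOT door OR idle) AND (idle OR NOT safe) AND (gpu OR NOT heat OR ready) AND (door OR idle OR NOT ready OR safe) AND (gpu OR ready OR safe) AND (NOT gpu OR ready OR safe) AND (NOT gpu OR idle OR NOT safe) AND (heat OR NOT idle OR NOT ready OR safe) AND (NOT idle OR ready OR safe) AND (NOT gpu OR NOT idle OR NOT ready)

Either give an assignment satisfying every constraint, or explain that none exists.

heat=F, idle=T, gpu=F, door=F, safe=T, ready=T

Set heat = False.
  then (heat OR safe) forces safe = True.
  then (idle OR NOT safe) forces idle = True.
  then (NOT gpu OR NOT idle) forces gpu = False.
  then (NOT door OR gpu) forces door = False.
Set ready = True.
All clauses satisfied.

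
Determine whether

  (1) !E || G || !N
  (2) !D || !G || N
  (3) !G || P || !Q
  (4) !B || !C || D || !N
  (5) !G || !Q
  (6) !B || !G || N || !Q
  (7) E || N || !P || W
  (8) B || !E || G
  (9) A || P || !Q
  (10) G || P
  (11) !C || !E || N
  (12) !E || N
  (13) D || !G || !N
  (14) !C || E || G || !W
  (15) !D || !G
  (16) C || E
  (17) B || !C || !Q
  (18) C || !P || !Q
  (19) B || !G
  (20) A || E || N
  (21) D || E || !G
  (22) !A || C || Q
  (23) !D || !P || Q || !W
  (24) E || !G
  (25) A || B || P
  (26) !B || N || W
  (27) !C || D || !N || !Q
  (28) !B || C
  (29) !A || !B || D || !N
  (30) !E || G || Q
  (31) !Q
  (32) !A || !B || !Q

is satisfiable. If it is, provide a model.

W = False, E = False, P = True, D = True, C = True, B = False, A = False, Q = False, G = False, N = True

Unit clause (!Q) forces Q = False.
Set W = False.
Set E = False.
  then (C || E) forces C = True.
  then (E || !G) forces G = False.
  then (G || P) forces P = True.
  then (E || N || !P || W) forces N = True.
Set D = True.
Set B = False.
Set A = False.
All clauses satisfied.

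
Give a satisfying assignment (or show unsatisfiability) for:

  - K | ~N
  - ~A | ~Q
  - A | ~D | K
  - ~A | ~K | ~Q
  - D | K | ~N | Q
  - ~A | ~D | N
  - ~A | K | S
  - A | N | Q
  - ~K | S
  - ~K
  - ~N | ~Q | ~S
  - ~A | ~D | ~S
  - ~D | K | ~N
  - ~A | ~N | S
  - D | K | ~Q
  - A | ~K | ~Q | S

S: True; D: False; K: False; A: True; N: False; Q: False

Unit clause (~K) forces K = False.
In (K | ~N) only ~N is left, so N = False.
Try S = False:
  (~A | K | S) forces A = False.
  (A | ~D | K) forces D = False.
  (A | N | Q) forces Q = True.
  clause (D | K | ~Q) is falsified — backtrack.
So S = True.
Try D = True:
  (A | ~D | K) forces A = True.
  clause (~A | ~D | N) is falsified — backtrack.
So D = False.
  then (D | K | ~Q) forces Q = False.
  then (A | N | Q) forces A = True.
All clauses satisfied.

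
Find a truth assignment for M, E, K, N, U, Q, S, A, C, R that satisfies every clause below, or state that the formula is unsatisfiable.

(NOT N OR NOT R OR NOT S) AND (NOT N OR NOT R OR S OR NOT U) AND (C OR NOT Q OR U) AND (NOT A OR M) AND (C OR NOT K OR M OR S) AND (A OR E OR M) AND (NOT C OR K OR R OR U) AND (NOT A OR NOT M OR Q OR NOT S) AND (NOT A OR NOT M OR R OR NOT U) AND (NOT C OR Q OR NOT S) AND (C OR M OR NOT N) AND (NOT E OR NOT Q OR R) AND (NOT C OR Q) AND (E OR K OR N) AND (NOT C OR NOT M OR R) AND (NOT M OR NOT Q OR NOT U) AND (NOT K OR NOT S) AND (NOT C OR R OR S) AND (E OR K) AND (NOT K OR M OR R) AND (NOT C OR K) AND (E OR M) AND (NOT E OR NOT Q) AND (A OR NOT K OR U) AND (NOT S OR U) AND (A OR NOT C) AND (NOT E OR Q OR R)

M=T; E=T; K=F; N=T; U=F; Q=F; S=F; A=F; C=F; R=T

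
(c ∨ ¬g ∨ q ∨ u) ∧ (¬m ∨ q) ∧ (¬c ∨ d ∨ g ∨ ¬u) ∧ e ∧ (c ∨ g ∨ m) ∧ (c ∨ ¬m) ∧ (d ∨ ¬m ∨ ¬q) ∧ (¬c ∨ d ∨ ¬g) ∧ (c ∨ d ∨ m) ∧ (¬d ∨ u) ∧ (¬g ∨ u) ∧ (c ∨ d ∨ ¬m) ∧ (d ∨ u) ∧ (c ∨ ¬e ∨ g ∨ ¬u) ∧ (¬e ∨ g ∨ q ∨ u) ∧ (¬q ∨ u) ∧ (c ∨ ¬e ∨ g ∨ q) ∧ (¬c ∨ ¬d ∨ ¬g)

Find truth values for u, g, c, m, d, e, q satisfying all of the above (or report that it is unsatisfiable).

u = True, g = False, c = True, m = True, d = True, e = True, q = True

Unit clause (e) forces e = True.
Set u = True.
Set g = False.
  then (c ∨ ¬e ∨ g ∨ ¬u) forces c = True.
  then (¬c ∨ d ∨ g ∨ ¬u) forces d = True.
Set m = True.
  then (¬m ∨ q) forces q = True.
All clauses satisfied.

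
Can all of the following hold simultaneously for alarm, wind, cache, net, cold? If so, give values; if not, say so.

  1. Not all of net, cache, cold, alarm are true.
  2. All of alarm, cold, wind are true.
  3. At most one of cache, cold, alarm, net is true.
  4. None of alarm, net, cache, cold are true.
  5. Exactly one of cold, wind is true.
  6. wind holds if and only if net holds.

Unsatisfiable — no assignment works.

Case alarm = True:
  Constraint (4) is violated (alarm=T) — contradiction.
Case alarm = False:
  Constraint (2) is violated (alarm=F) — contradiction.
Both cases fail — unsatisfiable.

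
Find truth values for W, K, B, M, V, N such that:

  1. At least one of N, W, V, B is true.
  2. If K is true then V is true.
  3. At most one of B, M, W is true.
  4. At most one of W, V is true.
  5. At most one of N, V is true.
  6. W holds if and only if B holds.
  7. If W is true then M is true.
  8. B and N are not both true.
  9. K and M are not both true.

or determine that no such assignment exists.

W: False, K: False, B: False, M: True, V: False, N: True

  (1) {N, W, V, B}: 1 true — at least one ✓
  (2) K=F ⇒ V: vacuous ✓
  (3) {B, M, W}: 1 true — at most one ✓
  (4) {W, V}: 0 true — at most one ✓
  (5) {N, V}: 1 true — at most one ✓
  (6) W=F, B=F — same ✓
  (7) W=F ⇒ M: vacuous ✓
  (8) B=F, N=T — not both ✓
  (9) K=F, M=T — not both ✓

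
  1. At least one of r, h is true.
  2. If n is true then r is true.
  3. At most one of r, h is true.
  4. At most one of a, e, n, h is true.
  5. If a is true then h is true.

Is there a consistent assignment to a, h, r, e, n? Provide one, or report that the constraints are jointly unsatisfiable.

a: False; h: False; r: True; e: True; n: False

  (1) {r, h}: 1 true — at least one ✓
  (2) n=F ⇒ r: vacuous ✓
  (3) {r, h}: 1 true — at most one ✓
  (4) {a, e, n, h}: 1 true — at most one ✓
  (5) a=F ⇒ h: vacuous ✓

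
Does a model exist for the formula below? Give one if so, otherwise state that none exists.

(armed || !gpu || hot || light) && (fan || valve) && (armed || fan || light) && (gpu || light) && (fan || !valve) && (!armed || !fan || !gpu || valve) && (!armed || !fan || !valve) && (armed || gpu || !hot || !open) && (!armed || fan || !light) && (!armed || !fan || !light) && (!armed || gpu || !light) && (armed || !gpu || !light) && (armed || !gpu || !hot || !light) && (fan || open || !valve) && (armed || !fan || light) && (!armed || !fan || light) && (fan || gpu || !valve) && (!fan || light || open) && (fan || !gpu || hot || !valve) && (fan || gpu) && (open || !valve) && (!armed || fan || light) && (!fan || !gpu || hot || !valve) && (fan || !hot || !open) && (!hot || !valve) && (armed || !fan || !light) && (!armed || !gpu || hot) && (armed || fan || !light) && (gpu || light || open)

UNSATISFIABLE

Case fan = True:
  If armed = True:
    (!armed || !fan || !valve) forces valve = False.
    (!armed || !fan || !gpu || valve) forces gpu = False.
    (gpu || light) forces light = True.
    clause (!armed || !fan || !light) is falsified.
  If armed = False:
    (armed || !fan || light) forces light = True.
    clause (armed || !fan || !light) is falsified.
  Every sub-case reaches a contradiction.
Case fan = False:
  (fan || valve) forces valve = True.
  Clause (fan || !valve) is falsified — contradiction.
Both cases fail, so the formula is unsatisfiable.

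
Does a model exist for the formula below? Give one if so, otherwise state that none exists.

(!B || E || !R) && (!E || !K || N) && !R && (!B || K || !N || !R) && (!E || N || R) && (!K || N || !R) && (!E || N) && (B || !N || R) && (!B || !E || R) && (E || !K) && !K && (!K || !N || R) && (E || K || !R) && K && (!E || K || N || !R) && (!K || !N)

The formula is unsatisfiable.

Case K = True:
  Clause (!K) is falsified — contradiction.
Case K = False:
  Clause (K) is falsified — contradiction.
Both cases fail, so the formula is unsatisfiable.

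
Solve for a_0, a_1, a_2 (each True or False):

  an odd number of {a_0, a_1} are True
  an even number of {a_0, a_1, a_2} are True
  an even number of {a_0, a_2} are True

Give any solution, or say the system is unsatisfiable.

a_0 = True, a_1 = False, a_2 = True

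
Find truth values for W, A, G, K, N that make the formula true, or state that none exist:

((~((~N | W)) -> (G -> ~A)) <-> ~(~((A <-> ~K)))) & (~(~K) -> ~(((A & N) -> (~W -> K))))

W=T; A=T; G=T; K=F; N=F

  (~((~N | W)) -> (G -> ~A)) <-> ~(~((A <-> ~K))) = True
    ~((~N | W)) -> (G -> ~A) = True
      ~((~N | W)) = False
        ~N | W = True
          ~N = True
      G -> ~A = False
        ~A = False
    ~(~((A <-> ~K))) = True
      ~((A <-> ~K)) = False
        A <-> ~K = True
          ~K = True
  ~(~K) -> ~(((A & N) -> (~W -> K))) = True
    ~(~K) = False
      ~K = True
    ~(((A & N) -> (~W -> K))) = False
      (A & N) -> (~W -> K) = True
        A & N = False
        ~W -> K = True
          ~W = False
Both conjuncts True, so the formula holds.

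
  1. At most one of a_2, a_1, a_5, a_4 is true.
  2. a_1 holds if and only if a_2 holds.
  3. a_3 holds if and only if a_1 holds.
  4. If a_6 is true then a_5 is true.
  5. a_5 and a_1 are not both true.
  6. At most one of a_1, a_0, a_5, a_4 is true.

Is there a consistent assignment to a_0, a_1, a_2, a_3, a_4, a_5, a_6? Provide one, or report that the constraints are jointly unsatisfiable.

a_0: False, a_1: False, a_2: False, a_3: False, a_4: False, a_5: False, a_6: False

  (1) {a_2, a_1, a_5, a_4}: 0 true — at most one ✓
  (2) a_1=F, a_2=F — same ✓
  (3) a_3=F, a_1=F — same ✓
  (4) a_6=F ⇒ a_5: vacuous ✓
  (5) a_5=F, a_1=F — not both ✓
  (6) {a_1, a_0, a_5, a_4}: 0 true — at most one ✓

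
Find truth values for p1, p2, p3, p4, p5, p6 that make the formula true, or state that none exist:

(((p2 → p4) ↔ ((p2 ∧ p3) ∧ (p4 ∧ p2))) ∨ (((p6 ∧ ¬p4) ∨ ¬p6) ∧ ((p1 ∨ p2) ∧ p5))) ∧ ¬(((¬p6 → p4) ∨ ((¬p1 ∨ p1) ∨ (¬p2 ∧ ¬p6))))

The conjunct ¬(((¬p6 → p4) ∨ ((¬p1 ∨ p1) ∨ (¬p2 ∧ ¬p6)))) is unsatisfiable on its own:
  p1 = True: this becomes ¬(((¬p6 → p4) ∨ True)) = False.
  p1 = False: this becomes ¬(((¬p6 → p4) ∨ True)) = False.
So the whole conjunction is unsatisfiable.

No satisfying assignment exists.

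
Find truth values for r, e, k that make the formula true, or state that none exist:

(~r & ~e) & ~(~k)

r = False, e = False, k = True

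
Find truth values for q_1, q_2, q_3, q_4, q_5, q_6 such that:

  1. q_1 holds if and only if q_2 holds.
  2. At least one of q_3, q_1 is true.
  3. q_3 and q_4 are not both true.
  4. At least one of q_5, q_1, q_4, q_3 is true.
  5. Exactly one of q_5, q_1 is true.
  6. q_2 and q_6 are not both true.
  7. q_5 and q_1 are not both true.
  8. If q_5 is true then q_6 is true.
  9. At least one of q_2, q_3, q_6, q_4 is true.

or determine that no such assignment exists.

q_1: True, q_2: True, q_3: False, q_4: True, q_5: False, q_6: False

  (1) q_1=T, q_2=T — same ✓
  (2) {q_3, q_1}: 1 true — at least one ✓
  (3) q_3=F, q_4=T — not both ✓
  (4) {q_5, q_1, q_4, q_3}: 2 true — at least one ✓
  (5) {q_5, q_1}: 1 true — exactly one ✓
  (6) q_2=T, q_6=F — not both ✓
  (7) q_5=F, q_1=T — not both ✓
  (8) q_5=F ⇒ q_6: vacuous ✓
  (9) {q_2, q_3, q_6, q_4}: 2 true — at least one ✓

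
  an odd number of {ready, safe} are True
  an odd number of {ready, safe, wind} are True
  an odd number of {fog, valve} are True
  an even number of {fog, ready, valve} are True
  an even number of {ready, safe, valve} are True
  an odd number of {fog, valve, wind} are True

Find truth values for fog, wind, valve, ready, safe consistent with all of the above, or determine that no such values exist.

fog = False, wind = False, valve = True, ready = True, safe = False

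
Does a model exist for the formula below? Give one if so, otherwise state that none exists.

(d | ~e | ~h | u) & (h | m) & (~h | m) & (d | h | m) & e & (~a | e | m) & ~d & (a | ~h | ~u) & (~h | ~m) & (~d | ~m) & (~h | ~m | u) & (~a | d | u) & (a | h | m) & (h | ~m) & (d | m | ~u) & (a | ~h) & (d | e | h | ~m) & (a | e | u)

Unsatisfiable — no assignment works.

Case h = True:
  (~h | m) forces m = True.
  Clause (~h | ~m) is falsified — contradiction.
Case h = False:
  (h | m) forces m = True.
  Clause (h | ~m) is falsified — contradiction.
Both cases fail, so the formula is unsatisfiable.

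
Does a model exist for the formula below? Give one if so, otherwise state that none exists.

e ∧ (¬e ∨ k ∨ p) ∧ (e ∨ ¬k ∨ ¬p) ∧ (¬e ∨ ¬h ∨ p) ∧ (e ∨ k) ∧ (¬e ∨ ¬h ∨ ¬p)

k = False, e = True, p = True, h = False

Unit clause (e) forces e = True.
Set k = False.
  then (¬e ∨ k ∨ p) forces p = True.
  then (¬e ∨ ¬h ∨ ¬p) forces h = False.
All clauses satisfied.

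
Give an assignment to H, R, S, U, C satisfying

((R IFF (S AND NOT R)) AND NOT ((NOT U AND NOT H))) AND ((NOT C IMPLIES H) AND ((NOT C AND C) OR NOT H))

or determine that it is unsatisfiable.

H=F; R=F; S=F; U=T; C=T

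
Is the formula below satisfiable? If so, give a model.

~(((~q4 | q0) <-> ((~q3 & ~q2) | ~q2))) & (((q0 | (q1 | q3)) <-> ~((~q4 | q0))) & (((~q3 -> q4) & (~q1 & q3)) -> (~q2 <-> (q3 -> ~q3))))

q0 = False; q1 = True; q2 = False; q3 = True; q4 = True

  ~(((~q4 | q0) <-> ((~q3 & ~q2) | ~q2))) = True
    (~q4 | q0) <-> ((~q3 & ~q2) | ~q2) = False
      ~q4 | q0 = False
        ~q4 = False
      (~q3 & ~q2) | ~q2 = True
        ~q3 & ~q2 = False
          ~q3 = False
          ~q2 = True
        ~q2 = True
  ((q0 | (q1 | q3)) <-> ~((~q4 | q0))) & (((~q3 -> q4) & (~q1 & q3)) -> (~q2 <-> (q3 -> ~q3))) = True
    (q0 | (q1 | q3)) <-> ~((~q4 | q0)) = True
      q0 | (q1 | q3) = True
        q1 | q3 = True
      ~((~q4 | q0)) = True
        ~q4 | q0 = False
          ~q4 = False
    ((~q3 -> q4) & (~q1 & q3)) -> (~q2 <-> (q3 -> ~q3)) = True
      (~q3 -> q4) & (~q1 & q3) = False
        ~q3 -> q4 = True
          ~q3 = False
        ~q1 & q3 = False
          ~q1 = False
      ~q2 <-> (q3 -> ~q3) = False
        ~q2 = True
        q3 -> ~q3 = False
          ~q3 = False
Both conjuncts True, so the formula holds.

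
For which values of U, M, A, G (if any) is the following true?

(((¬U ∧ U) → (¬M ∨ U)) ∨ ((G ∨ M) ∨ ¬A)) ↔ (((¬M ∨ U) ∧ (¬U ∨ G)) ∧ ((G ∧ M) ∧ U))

U = True, M = True, A = True, G = True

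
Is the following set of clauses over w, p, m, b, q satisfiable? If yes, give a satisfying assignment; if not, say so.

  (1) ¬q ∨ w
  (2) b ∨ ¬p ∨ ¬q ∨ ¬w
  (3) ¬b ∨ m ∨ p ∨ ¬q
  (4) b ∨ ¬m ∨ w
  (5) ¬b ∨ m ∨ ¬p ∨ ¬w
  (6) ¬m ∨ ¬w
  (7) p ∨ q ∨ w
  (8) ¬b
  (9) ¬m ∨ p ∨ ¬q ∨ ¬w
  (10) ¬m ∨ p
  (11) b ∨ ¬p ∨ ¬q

w=T, p=F, m=F, b=F, q=F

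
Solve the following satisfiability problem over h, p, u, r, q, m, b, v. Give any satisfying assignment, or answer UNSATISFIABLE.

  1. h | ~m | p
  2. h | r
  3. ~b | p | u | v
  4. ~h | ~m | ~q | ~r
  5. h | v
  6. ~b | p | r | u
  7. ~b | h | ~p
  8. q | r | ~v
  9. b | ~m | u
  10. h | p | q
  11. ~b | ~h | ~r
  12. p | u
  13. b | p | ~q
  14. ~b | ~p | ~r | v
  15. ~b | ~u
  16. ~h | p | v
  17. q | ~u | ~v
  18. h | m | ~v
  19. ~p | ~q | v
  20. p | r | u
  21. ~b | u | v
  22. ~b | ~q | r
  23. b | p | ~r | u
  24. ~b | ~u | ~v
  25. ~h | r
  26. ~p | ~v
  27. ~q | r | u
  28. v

Case v = True:
  (~p | ~v) forces p = False.
  (p | u) forces u = True.
  (~b | ~u) forces b = False.
  (b | p | ~q) forces q = False.
  Clause (q | ~u | ~v) is falsified — contradiction.
Case v = False:
  Clause (v) is falsified — contradiction.
Both cases fail, so the formula is unsatisfiable.

The formula is unsatisfiable.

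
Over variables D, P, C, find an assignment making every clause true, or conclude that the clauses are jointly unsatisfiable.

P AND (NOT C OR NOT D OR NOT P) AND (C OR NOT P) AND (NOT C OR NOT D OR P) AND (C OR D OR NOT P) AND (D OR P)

D = False, P = True, C = True

Unit clause (P) forces P = True.
In (C OR NOT P) only C is left, so C = True.
In (NOT C OR NOT D OR NOT P) only NOT D is left, so D = False.
Check each clause:
  (P): P holds.
  (NOT C OR NOT D OR NOT P): NOT D holds.
  (C OR NOT P): C holds.
  (NOT C OR NOT D OR P): NOT D holds.
  (C OR D OR NOT P): C holds.
  (D OR P): P holds.
All clauses satisfied.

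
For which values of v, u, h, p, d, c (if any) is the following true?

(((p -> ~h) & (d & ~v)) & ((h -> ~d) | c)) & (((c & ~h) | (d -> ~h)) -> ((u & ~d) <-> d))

v = False, u = True, h = True, p = False, d = True, c = True

  ((p -> ~h) & (d & ~v)) & ((h -> ~d) | c) = True
    (p -> ~h) & (d & ~v) = True
      p -> ~h = True
        ~h = False
      d & ~v = True
        ~v = True
    (h -> ~d) | c = True
      h -> ~d = False
        ~d = False
  ((c & ~h) | (d -> ~h)) -> ((u & ~d) <-> d) = True
    (c & ~h) | (d -> ~h) = False
      c & ~h = False
        ~h = False
      d -> ~h = False
        ~h = False
    (u & ~d) <-> d = False
      u & ~d = False
        ~d = False
Both conjuncts True, so the formula holds.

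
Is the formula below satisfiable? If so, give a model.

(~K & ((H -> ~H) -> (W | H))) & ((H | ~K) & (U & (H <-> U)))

K = False, W = False, U = True, H = True

  ~K & ((H -> ~H) -> (W | H)) = True
    ~K = True
    (H -> ~H) -> (W | H) = True
      H -> ~H = False
        ~H = False
      W | H = True
  (H | ~K) & (U & (H <-> U)) = True
    H | ~K = True
      ~K = True
    U & (H <-> U) = True
      H <-> U = True
Both conjuncts True, so the formula holds.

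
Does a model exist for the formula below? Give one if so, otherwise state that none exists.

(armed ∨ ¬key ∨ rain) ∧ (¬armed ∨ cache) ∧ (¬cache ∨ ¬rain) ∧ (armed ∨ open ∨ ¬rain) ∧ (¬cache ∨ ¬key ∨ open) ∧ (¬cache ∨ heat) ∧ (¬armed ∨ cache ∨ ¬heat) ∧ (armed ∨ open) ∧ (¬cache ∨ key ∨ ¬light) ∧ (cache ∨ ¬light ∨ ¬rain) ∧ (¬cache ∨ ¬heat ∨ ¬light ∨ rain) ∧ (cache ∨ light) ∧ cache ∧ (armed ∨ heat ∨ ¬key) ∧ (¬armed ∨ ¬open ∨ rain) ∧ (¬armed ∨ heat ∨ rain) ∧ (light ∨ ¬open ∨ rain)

light: False, armed: True, rain: False, open: False, cache: True, heat: True, key: False

Unit clause (cache) forces cache = True.
In (¬cache ∨ ¬rain) only ¬rain is left, so rain = False.
In (¬cache ∨ heat) only heat is left, so heat = True.
In (¬cache ∨ ¬heat ∨ ¬light ∨ rain) only ¬light is left, so light = False.
In (light ∨ ¬open ∨ rain) only ¬open is left, so open = False.
In (¬cache ∨ ¬key ∨ open) only ¬key is left, so key = False.
In (armed ∨ open) only armed is left, so armed = True.
All clauses satisfied.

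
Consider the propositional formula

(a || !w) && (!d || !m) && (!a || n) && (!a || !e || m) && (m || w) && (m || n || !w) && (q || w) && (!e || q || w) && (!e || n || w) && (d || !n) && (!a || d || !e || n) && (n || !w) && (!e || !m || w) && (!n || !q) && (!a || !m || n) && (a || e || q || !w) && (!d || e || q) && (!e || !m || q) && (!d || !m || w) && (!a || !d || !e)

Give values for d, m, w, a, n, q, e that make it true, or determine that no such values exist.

d=F; m=T; w=F; a=F; n=F; q=T; e=F

Set d = False.
  then (d || !n) forces n = False.
  then (n || !w) forces w = False.
  then (!a || n) forces a = False.
  then (m || w) forces m = True.
  then (q || w) forces q = True.
  then (!e || n || w) forces e = False.
All clauses satisfied.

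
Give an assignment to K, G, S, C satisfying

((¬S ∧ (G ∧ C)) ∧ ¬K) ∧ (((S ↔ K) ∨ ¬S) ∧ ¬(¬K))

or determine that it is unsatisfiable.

No satisfying assignment exists.

Case K = True: the conjunct ¬K is False.
Case K = False: the conjunct ¬(¬K) becomes ¬(¬False) = False.
Both cases fail — unsatisfiable.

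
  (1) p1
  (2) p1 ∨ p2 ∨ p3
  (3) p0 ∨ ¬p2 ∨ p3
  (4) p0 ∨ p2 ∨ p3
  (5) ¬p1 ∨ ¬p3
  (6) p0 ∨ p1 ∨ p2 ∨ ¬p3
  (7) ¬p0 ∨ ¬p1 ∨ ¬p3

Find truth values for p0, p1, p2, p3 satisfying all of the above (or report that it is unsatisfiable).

p0=T, p1=T, p2=F, p3=F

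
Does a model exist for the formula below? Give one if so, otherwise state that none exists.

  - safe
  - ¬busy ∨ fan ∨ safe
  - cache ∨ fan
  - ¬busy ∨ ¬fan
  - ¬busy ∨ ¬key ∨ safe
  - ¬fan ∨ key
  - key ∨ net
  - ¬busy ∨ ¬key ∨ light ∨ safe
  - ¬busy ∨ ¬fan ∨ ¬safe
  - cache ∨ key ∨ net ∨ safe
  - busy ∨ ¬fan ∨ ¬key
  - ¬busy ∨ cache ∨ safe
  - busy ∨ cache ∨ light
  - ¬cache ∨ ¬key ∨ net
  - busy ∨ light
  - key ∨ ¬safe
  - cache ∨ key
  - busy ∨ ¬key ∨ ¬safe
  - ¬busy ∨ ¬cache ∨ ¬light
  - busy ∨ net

safe: True, net: True, key: True, fan: False, busy: True, cache: True, light: False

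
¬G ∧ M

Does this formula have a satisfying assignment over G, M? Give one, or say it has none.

G=F, M=T

  ¬G = True
Both conjuncts True, so the formula holds.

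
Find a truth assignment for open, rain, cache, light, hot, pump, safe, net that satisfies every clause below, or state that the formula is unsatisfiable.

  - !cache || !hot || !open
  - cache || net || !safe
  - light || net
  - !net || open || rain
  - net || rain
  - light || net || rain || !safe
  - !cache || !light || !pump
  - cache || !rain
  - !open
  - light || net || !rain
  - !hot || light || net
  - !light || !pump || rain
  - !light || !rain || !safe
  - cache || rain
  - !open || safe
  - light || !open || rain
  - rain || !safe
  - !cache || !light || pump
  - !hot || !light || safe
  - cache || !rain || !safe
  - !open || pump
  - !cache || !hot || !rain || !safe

Unit clause (!open) forces open = False.
Set rain = True.
  then (cache || !rain) forces cache = True.
Try light = True:
  (!cache || !light || !pump) forces pump = False.
  clause (!cache || !light || pump) is falsified — backtrack.
So light = False.
  then (light || net) forces net = True.
Set hot = False.
Set pump = False.
Set safe = True.
All clauses satisfied.

open=F; rain=T; cache=T; light=F; hot=F; pump=F; safe=T; net=T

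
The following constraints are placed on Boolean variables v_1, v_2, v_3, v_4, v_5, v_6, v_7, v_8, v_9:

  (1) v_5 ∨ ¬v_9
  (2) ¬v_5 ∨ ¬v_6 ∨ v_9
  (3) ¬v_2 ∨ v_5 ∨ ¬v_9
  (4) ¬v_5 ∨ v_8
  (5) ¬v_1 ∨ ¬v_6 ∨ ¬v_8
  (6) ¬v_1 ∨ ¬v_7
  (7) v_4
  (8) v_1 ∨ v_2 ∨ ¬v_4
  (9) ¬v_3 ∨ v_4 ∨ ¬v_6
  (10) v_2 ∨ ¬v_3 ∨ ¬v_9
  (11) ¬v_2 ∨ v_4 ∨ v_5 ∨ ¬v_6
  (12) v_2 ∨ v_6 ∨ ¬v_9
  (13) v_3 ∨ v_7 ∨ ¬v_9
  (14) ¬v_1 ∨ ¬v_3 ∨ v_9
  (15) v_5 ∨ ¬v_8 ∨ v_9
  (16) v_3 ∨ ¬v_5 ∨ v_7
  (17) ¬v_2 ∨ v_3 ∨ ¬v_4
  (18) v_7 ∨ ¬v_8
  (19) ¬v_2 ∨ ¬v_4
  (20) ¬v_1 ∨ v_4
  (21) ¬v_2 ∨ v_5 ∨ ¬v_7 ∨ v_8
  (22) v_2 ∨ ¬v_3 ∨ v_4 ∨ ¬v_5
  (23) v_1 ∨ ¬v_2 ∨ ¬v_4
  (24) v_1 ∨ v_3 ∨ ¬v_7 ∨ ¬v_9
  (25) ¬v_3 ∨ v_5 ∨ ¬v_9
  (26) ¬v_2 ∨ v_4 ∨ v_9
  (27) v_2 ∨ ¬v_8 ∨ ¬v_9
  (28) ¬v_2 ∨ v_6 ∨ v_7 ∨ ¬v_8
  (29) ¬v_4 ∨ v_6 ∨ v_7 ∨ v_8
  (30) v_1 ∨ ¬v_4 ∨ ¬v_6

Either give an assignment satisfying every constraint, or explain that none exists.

v_1: True; v_2: False; v_3: False; v_4: True; v_5: False; v_6: True; v_7: False; v_8: False; v_9: False

Unit clause (v_4) forces v_4 = True.
In (¬v_2 ∨ ¬v_4) only ¬v_2 is left, so v_2 = False.
In (v_1 ∨ v_2 ∨ ¬v_4) only v_1 is left, so v_1 = True.
In (¬v_1 ∨ ¬v_7) only ¬v_7 is left, so v_7 = False.
In (v_7 ∨ ¬v_8) only ¬v_8 is left, so v_8 = False.
In (¬v_4 ∨ v_6 ∨ v_7 ∨ v_8) only v_6 is left, so v_6 = True.
In (¬v_5 ∨ v_8) only ¬v_5 is left, so v_5 = False.
In (v_5 ∨ ¬v_9) only ¬v_9 is left, so v_9 = False.
In (¬v_1 ∨ ¬v_3 ∨ v_9) only ¬v_3 is left, so v_3 = False.
All clauses satisfied.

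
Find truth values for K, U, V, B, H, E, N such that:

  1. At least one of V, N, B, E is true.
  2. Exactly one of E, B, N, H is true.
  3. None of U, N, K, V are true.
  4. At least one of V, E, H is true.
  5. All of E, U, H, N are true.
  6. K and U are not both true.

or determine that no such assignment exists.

The formula is unsatisfiable.

Case U = True:
  Constraint (3) is violated (U=T) — contradiction.
Case U = False:
  Constraint (5) is violated (U=F) — contradiction.
Both cases fail — unsatisfiable.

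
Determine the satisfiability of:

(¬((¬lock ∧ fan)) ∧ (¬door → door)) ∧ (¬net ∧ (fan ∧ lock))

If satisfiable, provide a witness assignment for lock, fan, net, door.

lock: True; fan: True; net: False; door: True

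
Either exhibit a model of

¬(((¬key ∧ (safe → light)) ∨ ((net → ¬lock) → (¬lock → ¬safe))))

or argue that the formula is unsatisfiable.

light=F, lock=F, key=T, net=T, safe=T

  ¬(((¬key ∧ (safe → light)) ∨ ((net → ¬lock) → (¬lock → ¬safe)))) = True
    (¬key ∧ (safe → light)) ∨ ((net → ¬lock) → (¬lock → ¬safe)) = False
      ¬key ∧ (safe → light) = False
        ¬key = False
        safe → light = False
      (net → ¬lock) → (¬lock → ¬safe) = False
        net → ¬lock = True
          ¬lock = True
        ¬lock → ¬safe = False
          ¬lock = True
          ¬safe = False
The formula evaluates to True.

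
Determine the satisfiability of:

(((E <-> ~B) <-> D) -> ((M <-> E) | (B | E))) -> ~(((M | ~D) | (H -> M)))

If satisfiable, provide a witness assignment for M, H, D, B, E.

M=F; H=T; D=T; B=F; E=T

  (((E <-> ~B) <-> D) -> ((M <-> E) | (B | E))) -> ~(((M | ~D) | (H -> M))) = True
    ((E <-> ~B) <-> D) -> ((M <-> E) | (B | E)) = True
      (E <-> ~B) <-> D = True
        E <-> ~B = True
          ~B = True
      (M <-> E) | (B | E) = True
        M <-> E = False
        B | E = True
    ~(((M | ~D) | (H -> M))) = True
      (M | ~D) | (H -> M) = False
        M | ~D = False
          ~D = False
        H -> M = False
The formula evaluates to True.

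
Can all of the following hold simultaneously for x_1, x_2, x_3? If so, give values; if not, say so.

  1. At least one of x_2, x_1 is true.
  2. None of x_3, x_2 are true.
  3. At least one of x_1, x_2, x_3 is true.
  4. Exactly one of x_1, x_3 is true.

x_1 = True, x_2 = False, x_3 = False

  (1) {x_2, x_1}: 1 true — at least one ✓
  (2) {x_3, x_2}: 0 true — none ✓
  (3) {x_1, x_2, x_3}: 1 true — at least one ✓
  (4) {x_1, x_3}: 1 true — exactly one ✓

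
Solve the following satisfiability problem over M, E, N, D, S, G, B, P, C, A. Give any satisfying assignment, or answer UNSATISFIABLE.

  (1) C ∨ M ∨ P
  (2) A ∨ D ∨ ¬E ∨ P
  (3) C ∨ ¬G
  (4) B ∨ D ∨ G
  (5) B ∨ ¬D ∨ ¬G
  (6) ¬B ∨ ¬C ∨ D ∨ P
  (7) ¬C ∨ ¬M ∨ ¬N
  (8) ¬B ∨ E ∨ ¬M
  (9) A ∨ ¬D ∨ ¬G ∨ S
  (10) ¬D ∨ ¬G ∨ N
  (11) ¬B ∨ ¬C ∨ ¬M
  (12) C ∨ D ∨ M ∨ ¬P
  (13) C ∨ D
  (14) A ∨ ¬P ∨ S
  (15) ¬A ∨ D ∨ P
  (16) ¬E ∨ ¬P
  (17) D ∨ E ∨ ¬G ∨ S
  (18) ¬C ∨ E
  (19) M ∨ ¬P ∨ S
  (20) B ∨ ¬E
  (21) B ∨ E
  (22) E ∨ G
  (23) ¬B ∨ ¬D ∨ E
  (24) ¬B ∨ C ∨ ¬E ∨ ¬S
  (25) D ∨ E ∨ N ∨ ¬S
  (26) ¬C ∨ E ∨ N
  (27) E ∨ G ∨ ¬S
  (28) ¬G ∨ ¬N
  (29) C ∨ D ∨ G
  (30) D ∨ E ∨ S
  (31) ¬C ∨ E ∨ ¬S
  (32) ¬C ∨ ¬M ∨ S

Set M = False.
Try E = False:
  (¬C ∨ E) forces C = False.
  (C ∨ M ∨ P) forces P = True.
  (C ∨ ¬G) forces G = False.
  clause (E ∨ G) is falsified — backtrack.
So E = True.
  then (¬E ∨ ¬P) forces P = False.
  then (B ∨ ¬E) forces B = True.
  then (C ∨ M ∨ P) forces C = True.
  then (¬B ∨ ¬C ∨ D ∨ P) forces D = True.
Set N = False.
  then (¬D ∨ ¬G ∨ N) forces G = False.
Set S = True.
Set A = False.
All clauses satisfied.

M: False, E: True, N: False, D: True, S: True, G: False, B: True, P: False, C: True, A: False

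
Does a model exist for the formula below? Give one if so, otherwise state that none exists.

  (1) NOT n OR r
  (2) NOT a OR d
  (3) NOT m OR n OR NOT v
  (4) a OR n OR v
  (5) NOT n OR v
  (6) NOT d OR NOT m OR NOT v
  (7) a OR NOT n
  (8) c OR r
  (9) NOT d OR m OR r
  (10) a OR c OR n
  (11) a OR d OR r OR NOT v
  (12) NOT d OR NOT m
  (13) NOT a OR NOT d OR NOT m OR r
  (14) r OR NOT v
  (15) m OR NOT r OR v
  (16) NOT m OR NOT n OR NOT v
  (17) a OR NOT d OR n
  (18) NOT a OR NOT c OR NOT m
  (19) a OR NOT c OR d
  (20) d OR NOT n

a=T; n=F; m=F; v=T; d=T; r=T; c=F

Set a = True.
  then (NOT a OR d) forces d = True.
  then (NOT d OR NOT m) forces m = False.
  then (NOT d OR m OR r) forces r = True.
  then (m OR NOT r OR v) forces v = True.
Set n = False.
Set c = False.
All clauses satisfied.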